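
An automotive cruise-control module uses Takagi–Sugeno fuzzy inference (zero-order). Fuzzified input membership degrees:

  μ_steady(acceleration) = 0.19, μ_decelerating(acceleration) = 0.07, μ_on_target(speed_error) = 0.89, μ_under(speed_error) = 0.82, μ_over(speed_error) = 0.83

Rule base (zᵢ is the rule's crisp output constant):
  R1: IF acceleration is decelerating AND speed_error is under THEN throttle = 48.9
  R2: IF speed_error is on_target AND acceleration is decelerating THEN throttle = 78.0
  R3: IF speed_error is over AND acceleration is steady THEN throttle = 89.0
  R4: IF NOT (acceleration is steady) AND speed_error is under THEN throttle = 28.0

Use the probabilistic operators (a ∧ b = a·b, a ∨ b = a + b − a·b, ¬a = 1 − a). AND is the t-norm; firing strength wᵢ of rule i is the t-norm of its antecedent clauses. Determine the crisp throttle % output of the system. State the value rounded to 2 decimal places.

42.80

R1 (z=48.9): decelerating=0.07, under=0.82; AND[a·b] → w = 0.0574
R2 (z=78.0): on_target=0.89, decelerating=0.07; AND[a·b] → w = 0.0623
R3 (z=89.0): over=0.83, steady=0.19; AND[a·b] → w = 0.1577
R4 (z=28.0): ¬steady=1−0.19=0.81, under=0.82; AND[a·b] → w = 0.6642
Weighted average = (0.0574·48.9 + 0.0623·78.0 + 0.1577·89.0 + 0.6642·28.0) / (0.0574 + 0.0623 + 0.1577 + 0.6642)
  = 40.2992 / 0.9416 = 42.80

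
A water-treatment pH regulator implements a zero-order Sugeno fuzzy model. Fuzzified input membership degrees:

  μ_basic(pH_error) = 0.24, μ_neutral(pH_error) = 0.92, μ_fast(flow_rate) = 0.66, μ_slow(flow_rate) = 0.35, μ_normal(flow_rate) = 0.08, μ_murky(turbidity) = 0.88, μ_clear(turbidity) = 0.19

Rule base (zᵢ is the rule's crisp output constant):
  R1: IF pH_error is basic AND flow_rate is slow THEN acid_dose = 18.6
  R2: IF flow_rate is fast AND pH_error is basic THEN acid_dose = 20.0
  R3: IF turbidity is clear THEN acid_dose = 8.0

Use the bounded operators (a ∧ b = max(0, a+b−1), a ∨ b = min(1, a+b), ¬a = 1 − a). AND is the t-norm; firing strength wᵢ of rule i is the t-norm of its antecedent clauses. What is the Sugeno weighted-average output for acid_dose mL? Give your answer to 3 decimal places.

8.000

R1 (z=18.6): basic=0.24, slow=0.35; AND[max(0, a+b−1)] → w = 0.00
R2 (z=20.0): fast=0.66, basic=0.24; AND[max(0, a+b−1)] → w = 0.00
R3 (z=8.0): clear=0.19 → w = 0.19
Weighted average = (0.00·18.6 + 0.00·20.0 + 0.19·8.0) / (0.00 + 0.00 + 0.19)
  = 1.5200 / 0.1900 = 8.000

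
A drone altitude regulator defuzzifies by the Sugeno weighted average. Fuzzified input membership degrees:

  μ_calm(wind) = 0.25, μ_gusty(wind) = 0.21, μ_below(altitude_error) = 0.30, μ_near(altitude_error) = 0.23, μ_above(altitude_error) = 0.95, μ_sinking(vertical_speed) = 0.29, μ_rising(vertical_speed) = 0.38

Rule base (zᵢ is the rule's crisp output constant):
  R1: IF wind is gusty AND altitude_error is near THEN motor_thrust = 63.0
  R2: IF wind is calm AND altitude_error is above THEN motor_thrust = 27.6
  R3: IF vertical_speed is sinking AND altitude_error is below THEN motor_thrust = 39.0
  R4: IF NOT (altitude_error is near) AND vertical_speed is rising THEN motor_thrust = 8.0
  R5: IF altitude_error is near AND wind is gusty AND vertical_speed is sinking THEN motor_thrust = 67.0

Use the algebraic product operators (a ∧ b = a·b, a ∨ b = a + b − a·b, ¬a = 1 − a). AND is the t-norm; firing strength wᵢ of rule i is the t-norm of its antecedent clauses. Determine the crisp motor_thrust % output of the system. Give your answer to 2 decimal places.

23.95

R1 (z=63.0): gusty=0.21, near=0.23; AND[a·b] → w = 0.0483
R2 (z=27.6): calm=0.25, above=0.95; AND[a·b] → w = 0.2375
R3 (z=39.0): sinking=0.29, below=0.30; AND[a·b] → w = 0.0870
R4 (z=8.0): ¬near=1−0.23=0.77, rising=0.38; AND[a·b] → w = 0.2926
R5 (z=67.0): near=0.23, gusty=0.21, sinking=0.29; AND[a·b] → w = 0.0140
Weighted average = (0.0483·63.0 + 0.2375·27.6 + 0.0870·39.0 + 0.2926·8.0 + 0.0140·67.0) / (0.0483 + 0.2375 + 0.0870 + 0.2926 + 0.0140)
  = 16.2702 / 0.6794 = 23.95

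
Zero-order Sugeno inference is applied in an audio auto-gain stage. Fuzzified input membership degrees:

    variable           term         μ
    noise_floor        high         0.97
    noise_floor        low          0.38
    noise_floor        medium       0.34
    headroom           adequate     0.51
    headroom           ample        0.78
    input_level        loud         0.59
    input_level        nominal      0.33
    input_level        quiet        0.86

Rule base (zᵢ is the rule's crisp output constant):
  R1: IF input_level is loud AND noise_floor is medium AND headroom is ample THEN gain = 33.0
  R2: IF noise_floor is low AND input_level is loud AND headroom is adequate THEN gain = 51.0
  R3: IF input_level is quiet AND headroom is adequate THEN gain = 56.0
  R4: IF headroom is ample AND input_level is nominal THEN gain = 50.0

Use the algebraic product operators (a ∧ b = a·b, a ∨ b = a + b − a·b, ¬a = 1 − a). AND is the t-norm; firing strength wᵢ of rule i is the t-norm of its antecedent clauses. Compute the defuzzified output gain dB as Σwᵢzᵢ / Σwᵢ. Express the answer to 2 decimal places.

R1 (z=33.0): loud=0.59, medium=0.34, ample=0.78; AND[a·b] → w = 0.1565
R2 (z=51.0): low=0.38, loud=0.59, adequate=0.51; AND[a·b] → w = 0.1143
R3 (z=56.0): quiet=0.86, adequate=0.51; AND[a·b] → w = 0.4386
R4 (z=50.0): ample=0.78, nominal=0.33; AND[a·b] → w = 0.2574
Weighted average = (0.1565·33.0 + 0.1143·51.0 + 0.4386·56.0 + 0.2574·50.0) / (0.1565 + 0.1143 + 0.4386 + 0.2574)
  = 48.4265 / 0.9668 = 50.09

50.09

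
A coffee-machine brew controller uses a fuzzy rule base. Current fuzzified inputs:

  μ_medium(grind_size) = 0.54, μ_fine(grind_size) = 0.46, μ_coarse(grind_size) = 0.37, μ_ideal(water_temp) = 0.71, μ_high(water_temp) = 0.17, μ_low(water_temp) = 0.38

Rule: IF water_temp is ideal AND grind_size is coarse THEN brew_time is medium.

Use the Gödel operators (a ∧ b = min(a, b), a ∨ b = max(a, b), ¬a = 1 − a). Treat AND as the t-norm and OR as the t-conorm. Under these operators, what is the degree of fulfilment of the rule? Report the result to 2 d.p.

0.37

firing strength: ideal=0.71, coarse=0.37; AND[min(a, b)] → w = 0.37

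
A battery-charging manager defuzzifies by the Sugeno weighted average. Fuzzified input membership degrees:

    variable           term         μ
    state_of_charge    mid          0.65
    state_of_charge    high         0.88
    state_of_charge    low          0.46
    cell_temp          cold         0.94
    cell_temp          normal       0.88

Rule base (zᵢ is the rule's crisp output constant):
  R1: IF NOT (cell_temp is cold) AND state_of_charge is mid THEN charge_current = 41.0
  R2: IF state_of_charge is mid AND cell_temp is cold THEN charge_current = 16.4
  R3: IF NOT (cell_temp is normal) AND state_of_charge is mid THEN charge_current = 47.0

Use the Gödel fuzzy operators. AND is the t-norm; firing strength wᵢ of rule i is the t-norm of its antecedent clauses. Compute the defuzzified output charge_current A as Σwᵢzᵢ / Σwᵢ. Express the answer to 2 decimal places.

22.60

R1 (z=41.0): ¬cold=1−0.94=0.06, mid=0.65; AND[min(a, b)] → w = 0.06
R2 (z=16.4): mid=0.65, cold=0.94; AND[min(a, b)] → w = 0.65
R3 (z=47.0): ¬normal=1−0.88=0.12, mid=0.65; AND[min(a, b)] → w = 0.12
Weighted average = (0.06·41.0 + 0.65·16.4 + 0.12·47.0) / (0.06 + 0.65 + 0.12)
  = 18.7600 / 0.8300 = 22.60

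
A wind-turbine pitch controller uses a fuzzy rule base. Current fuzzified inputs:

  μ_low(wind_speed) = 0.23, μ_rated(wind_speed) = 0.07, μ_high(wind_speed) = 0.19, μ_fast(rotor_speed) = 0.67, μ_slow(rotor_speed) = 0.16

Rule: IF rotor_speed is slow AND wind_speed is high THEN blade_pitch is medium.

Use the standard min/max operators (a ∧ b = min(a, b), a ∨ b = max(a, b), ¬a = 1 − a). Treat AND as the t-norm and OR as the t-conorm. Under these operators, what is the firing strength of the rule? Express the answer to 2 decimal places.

firing strength: slow=0.16, high=0.19; AND[min(a, b)] → w = 0.16

0.16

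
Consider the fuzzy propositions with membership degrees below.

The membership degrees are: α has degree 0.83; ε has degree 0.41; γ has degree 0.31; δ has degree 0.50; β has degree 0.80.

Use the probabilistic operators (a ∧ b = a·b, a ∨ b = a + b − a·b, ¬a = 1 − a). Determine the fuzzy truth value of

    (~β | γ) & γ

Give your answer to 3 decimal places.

~β = 1 − 0.8000 = 0.2000
~β | γ = a + b − a·b on (0.2000, 0.3100) = 0.4480
(~β | γ) & γ = a·b on (0.4480, 0.3100) = 0.1389

0.139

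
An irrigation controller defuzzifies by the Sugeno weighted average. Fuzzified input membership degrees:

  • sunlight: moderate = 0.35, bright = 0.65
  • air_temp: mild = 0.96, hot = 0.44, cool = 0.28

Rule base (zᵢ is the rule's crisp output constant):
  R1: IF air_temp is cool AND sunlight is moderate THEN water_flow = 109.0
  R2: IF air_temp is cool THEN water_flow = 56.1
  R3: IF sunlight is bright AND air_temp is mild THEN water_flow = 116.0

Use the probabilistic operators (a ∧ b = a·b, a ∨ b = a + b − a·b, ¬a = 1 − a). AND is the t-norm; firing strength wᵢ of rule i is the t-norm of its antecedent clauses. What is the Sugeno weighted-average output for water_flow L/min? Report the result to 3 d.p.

R1 (z=109.0): cool=0.28, moderate=0.35; AND[a·b] → w = 0.0980
R2 (z=56.1): cool=0.28 → w = 0.2800
R3 (z=116.0): bright=0.65, mild=0.96; AND[a·b] → w = 0.6240
Weighted average = (0.0980·109.0 + 0.2800·56.1 + 0.6240·116.0) / (0.0980 + 0.2800 + 0.6240)
  = 98.7740 / 1.0020 = 98.577

98.577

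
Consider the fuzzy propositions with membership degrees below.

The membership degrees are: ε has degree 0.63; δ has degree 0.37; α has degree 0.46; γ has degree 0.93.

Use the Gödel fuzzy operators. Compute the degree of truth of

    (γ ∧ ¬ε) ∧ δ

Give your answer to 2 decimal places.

0.37

¬ε = 1 − 0.63 = 0.37
γ ∧ ¬ε = min(a, b) on (0.93, 0.37) = 0.37
(γ ∧ ¬ε) ∧ δ = min(a, b) on (0.37, 0.37) = 0.37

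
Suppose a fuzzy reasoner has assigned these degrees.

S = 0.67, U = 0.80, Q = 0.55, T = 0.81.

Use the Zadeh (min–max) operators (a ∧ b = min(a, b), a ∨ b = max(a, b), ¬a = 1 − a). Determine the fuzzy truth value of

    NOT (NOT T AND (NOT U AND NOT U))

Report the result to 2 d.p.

0.81

NOT T = 1 − 0.81 = 0.19
NOT U = 1 − 0.80 = 0.20
NOT U = 1 − 0.80 = 0.20
NOT U AND NOT U = min(a, b) on (0.20, 0.20) = 0.20
NOT T AND (NOT U AND NOT U) = min(a, b) on (0.19, 0.20) = 0.19
NOT (NOT T AND (NOT U AND NOT U)) = 1 − 0.19 = 0.81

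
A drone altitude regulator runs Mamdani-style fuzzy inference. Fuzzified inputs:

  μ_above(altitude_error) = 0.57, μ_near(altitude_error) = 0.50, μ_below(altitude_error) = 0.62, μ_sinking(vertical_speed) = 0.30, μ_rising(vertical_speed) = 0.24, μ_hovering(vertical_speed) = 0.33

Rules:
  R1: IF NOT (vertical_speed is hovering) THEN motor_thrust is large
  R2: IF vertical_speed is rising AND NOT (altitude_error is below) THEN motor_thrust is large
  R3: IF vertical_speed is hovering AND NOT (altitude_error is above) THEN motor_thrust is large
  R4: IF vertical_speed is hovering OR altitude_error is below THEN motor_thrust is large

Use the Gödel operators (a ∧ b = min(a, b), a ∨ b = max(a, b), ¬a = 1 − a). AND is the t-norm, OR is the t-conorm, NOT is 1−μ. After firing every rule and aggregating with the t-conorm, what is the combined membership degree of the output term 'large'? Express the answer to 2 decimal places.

R1: ¬hovering=1−0.33=0.67 → w = 0.67
R2: rising=0.24, ¬below=1−0.62=0.38; AND[min(a, b)] → w = 0.24
R3: hovering=0.33, ¬above=1−0.57=0.43; AND[min(a, b)] → w = 0.33
R4: hovering=0.33, below=0.62; OR[max(a, b)] → w = 0.62
Rules with consequent 'large': {R1, R2, R3, R4} → strengths 0.67, 0.24, 0.33, 0.62
Aggregate via t-conorm [max(a, b)]: 0.67

0.67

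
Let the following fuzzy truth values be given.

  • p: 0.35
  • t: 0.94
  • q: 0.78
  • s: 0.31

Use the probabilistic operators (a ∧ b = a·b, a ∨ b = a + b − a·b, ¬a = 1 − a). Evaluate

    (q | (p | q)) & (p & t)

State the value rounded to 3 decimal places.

0.319

p | q = a + b − a·b on (0.3500, 0.7800) = 0.8570
q | (p | q) = a + b − a·b on (0.7800, 0.8570) = 0.9685
p & t = a·b on (0.3500, 0.9400) = 0.3290
(q | (p | q)) & (p & t) = a·b on (0.9685, 0.3290) = 0.3186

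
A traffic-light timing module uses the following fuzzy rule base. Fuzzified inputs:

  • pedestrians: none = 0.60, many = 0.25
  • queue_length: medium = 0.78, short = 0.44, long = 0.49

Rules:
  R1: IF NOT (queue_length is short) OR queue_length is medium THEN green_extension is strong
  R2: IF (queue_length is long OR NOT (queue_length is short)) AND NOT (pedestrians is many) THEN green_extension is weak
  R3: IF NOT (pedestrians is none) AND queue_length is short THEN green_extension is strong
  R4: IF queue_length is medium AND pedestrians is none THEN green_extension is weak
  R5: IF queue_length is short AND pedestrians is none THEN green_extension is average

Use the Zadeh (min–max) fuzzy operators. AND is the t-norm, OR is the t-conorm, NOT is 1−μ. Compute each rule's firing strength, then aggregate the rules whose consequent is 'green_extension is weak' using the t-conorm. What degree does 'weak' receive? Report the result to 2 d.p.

0.60

R1: ¬short=1−0.44=0.56, medium=0.78; OR[max(a, b)] → w = 0.78
R2: (long=0.49 OR ¬short=1−0.44=0.56) = 0.56; AND[min(a, b)] with ¬many=1−0.25=0.75 → w = 0.56
R3: ¬none=1−0.60=0.40, short=0.44; AND[min(a, b)] → w = 0.40
R4: medium=0.78, none=0.60; AND[min(a, b)] → w = 0.60
R5: short=0.44, none=0.60; AND[min(a, b)] → w = 0.44
Rules with consequent 'weak': {R2, R4} → strengths 0.56, 0.60
Aggregate via t-conorm [max(a, b)]: 0.60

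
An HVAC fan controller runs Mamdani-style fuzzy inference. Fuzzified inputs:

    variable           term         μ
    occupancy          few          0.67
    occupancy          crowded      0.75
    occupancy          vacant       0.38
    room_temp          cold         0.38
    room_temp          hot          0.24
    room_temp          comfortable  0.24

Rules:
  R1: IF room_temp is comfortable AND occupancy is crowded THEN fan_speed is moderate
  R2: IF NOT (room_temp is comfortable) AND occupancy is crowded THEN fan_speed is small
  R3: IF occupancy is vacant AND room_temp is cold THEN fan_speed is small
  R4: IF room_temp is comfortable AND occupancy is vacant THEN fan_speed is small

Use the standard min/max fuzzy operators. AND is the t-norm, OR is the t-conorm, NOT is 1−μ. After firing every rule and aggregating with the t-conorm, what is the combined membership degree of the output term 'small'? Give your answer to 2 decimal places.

0.75

R1: comfortable=0.24, crowded=0.75; AND[min(a, b)] → w = 0.24
R2: ¬comfortable=1−0.24=0.76, crowded=0.75; AND[min(a, b)] → w = 0.75
R3: vacant=0.38, cold=0.38; AND[min(a, b)] → w = 0.38
R4: comfortable=0.24, vacant=0.38; AND[min(a, b)] → w = 0.24
Rules with consequent 'small': {R2, R3, R4} → strengths 0.75, 0.38, 0.24
Aggregate via t-conorm [max(a, b)]: 0.75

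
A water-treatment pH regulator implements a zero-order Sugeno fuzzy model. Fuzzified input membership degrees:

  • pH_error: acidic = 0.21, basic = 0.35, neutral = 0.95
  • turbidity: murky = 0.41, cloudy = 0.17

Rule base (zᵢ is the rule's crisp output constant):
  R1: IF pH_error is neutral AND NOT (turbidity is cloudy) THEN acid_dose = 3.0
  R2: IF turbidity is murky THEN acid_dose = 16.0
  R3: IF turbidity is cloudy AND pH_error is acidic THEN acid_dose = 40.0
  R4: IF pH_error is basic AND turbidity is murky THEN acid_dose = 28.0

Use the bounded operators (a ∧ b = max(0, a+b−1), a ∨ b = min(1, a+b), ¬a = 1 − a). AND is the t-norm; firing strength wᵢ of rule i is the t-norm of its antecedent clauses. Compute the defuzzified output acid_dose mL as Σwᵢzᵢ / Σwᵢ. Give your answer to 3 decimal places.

R1 (z=3.0): neutral=0.95, ¬cloudy=1−0.17=0.83; AND[max(0, a+b−1)] → w = 0.78
R2 (z=16.0): murky=0.41 → w = 0.41
R3 (z=40.0): cloudy=0.17, acidic=0.21; AND[max(0, a+b−1)] → w = 0.00
R4 (z=28.0): basic=0.35, murky=0.41; AND[max(0, a+b−1)] → w = 0.00
Weighted average = (0.78·3.0 + 0.41·16.0 + 0.00·40.0 + 0.00·28.0) / (0.78 + 0.41 + 0.00 + 0.00)
  = 8.9000 / 1.1900 = 7.479

7.479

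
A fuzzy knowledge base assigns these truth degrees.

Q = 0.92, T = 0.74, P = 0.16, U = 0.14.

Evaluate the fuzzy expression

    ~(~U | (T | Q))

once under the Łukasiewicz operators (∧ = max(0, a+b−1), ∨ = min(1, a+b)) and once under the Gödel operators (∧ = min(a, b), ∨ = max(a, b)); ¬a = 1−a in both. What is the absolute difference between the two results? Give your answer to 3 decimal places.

Under Łukasiewicz:
  ~U = 1 − 0.14 = 0.86
  T | Q = min(1, a+b) on (0.74, 0.92) = 1.00
  ~U | (T | Q) = min(1, a+b) on (0.86, 1.00) = 1.00
  ~(~U | (T | Q)) = 1 − 1.00 = 0.00
  → value = 0.0000
Under Gödel:
  ~U = 1 − 0.14 = 0.86
  T | Q = max(a, b) on (0.74, 0.92) = 0.92
  ~U | (T | Q) = max(a, b) on (0.86, 0.92) = 0.92
  ~(~U | (T | Q)) = 1 − 0.92 = 0.08
  → value = 0.0800
|0.0000 − 0.0800| = 0.080

0.080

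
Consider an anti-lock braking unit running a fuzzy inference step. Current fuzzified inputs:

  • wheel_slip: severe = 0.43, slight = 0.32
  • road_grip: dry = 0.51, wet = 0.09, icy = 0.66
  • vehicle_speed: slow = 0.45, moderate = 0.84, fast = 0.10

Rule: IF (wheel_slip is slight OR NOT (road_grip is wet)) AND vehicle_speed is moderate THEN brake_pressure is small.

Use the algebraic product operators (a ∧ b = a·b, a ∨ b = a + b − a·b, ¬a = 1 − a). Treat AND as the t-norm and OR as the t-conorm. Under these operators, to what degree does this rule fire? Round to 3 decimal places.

0.789

firing strength: (slight=0.32 OR ¬wet=1−0.09=0.91) = 0.9388; AND[a·b] with moderate=0.84 → w = 0.7886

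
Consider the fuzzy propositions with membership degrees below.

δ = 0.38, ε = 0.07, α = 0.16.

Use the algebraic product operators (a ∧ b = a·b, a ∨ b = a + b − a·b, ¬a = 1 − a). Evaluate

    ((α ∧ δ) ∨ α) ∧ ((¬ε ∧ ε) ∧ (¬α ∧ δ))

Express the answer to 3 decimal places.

α ∧ δ = a·b on (0.1600, 0.3800) = 0.0608
(α ∧ δ) ∨ α = a + b − a·b on (0.0608, 0.1600) = 0.2111
¬ε = 1 − 0.0700 = 0.9300
¬ε ∧ ε = a·b on (0.9300, 0.0700) = 0.0651
¬α = 1 − 0.1600 = 0.8400
¬α ∧ δ = a·b on (0.8400, 0.3800) = 0.3192
(¬ε ∧ ε) ∧ (¬α ∧ δ) = a·b on (0.0651, 0.3192) = 0.0208
((α ∧ δ) ∨ α) ∧ ((¬ε ∧ ε) ∧ (¬α ∧ δ)) = a·b on (0.2111, 0.0208) = 0.0044

0.004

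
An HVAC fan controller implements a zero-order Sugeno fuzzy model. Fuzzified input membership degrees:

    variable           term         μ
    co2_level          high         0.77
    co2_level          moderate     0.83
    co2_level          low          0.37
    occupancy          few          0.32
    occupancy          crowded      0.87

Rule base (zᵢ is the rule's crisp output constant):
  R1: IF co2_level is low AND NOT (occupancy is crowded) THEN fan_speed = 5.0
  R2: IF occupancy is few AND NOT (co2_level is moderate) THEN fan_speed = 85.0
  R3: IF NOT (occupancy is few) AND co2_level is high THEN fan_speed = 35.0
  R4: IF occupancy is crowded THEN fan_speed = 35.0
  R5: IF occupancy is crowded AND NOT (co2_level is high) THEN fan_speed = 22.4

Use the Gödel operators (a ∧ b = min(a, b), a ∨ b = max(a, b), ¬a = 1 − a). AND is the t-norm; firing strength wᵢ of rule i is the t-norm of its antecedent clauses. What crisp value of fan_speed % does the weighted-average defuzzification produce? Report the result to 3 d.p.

R1 (z=5.0): low=0.37, ¬crowded=1−0.87=0.13; AND[min(a, b)] → w = 0.13
R2 (z=85.0): few=0.32, ¬moderate=1−0.83=0.17; AND[min(a, b)] → w = 0.17
R3 (z=35.0): ¬few=1−0.32=0.68, high=0.77; AND[min(a, b)] → w = 0.68
R4 (z=35.0): crowded=0.87 → w = 0.87
R5 (z=22.4): crowded=0.87, ¬high=1−0.77=0.23; AND[min(a, b)] → w = 0.23
Weighted average = (0.13·5.0 + 0.17·85.0 + 0.68·35.0 + 0.87·35.0 + 0.23·22.4) / (0.13 + 0.17 + 0.68 + 0.87 + 0.23)
  = 74.5020 / 2.0800 = 35.818

35.818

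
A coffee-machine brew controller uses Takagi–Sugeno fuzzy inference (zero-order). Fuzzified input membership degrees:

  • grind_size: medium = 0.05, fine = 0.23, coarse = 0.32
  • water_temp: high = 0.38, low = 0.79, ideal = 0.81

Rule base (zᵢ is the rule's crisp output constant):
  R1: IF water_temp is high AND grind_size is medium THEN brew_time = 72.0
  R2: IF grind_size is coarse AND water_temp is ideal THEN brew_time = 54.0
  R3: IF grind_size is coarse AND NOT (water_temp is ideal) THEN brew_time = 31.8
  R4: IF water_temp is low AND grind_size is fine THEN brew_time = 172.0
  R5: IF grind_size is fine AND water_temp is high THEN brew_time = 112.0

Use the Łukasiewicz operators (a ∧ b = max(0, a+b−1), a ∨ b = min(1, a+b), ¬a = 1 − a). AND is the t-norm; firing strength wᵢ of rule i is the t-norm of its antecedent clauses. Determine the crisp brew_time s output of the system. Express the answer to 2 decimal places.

69.73

R1 (z=72.0): high=0.38, medium=0.05; AND[max(0, a+b−1)] → w = 0.00
R2 (z=54.0): coarse=0.32, ideal=0.81; AND[max(0, a+b−1)] → w = 0.13
R3 (z=31.8): coarse=0.32, ¬ideal=1−0.81=0.19; AND[max(0, a+b−1)] → w = 0.00
R4 (z=172.0): low=0.79, fine=0.23; AND[max(0, a+b−1)] → w = 0.02
R5 (z=112.0): fine=0.23, high=0.38; AND[max(0, a+b−1)] → w = 0.00
Weighted average = (0.00·72.0 + 0.13·54.0 + 0.00·31.8 + 0.02·172.0 + 0.00·112.0) / (0.00 + 0.13 + 0.00 + 0.02 + 0.00)
  = 10.4600 / 0.1500 = 69.73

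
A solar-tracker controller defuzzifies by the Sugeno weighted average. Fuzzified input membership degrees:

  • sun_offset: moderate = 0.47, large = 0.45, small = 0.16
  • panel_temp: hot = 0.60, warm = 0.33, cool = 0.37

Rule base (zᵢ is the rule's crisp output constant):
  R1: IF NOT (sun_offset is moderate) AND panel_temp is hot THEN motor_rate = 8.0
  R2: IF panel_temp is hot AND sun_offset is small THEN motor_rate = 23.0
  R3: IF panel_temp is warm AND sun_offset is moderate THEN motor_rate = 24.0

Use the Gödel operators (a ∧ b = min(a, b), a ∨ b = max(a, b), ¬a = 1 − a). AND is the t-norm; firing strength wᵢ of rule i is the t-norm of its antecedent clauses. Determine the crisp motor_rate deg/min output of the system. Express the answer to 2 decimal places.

R1 (z=8.0): ¬moderate=1−0.47=0.53, hot=0.60; AND[min(a, b)] → w = 0.53
R2 (z=23.0): hot=0.60, small=0.16; AND[min(a, b)] → w = 0.16
R3 (z=24.0): warm=0.33, moderate=0.47; AND[min(a, b)] → w = 0.33
Weighted average = (0.53·8.0 + 0.16·23.0 + 0.33·24.0) / (0.53 + 0.16 + 0.33)
  = 15.8400 / 1.0200 = 15.53

15.53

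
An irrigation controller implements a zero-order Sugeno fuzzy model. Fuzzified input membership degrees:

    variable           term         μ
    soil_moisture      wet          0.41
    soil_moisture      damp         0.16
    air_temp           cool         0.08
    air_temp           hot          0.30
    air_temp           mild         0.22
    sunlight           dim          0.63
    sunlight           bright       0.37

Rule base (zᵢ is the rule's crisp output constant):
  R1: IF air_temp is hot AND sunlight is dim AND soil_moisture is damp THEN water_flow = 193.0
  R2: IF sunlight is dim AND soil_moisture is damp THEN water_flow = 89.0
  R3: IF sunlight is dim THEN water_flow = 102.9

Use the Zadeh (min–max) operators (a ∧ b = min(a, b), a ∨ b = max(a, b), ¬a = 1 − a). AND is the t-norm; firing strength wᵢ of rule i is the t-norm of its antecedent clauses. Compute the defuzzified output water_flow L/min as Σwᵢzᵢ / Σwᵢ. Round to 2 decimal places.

R1 (z=193.0): hot=0.30, dim=0.63, damp=0.16; AND[min(a, b)] → w = 0.16
R2 (z=89.0): dim=0.63, damp=0.16; AND[min(a, b)] → w = 0.16
R3 (z=102.9): dim=0.63 → w = 0.63
Weighted average = (0.16·193.0 + 0.16·89.0 + 0.63·102.9) / (0.16 + 0.16 + 0.63)
  = 109.9470 / 0.9500 = 115.73

115.73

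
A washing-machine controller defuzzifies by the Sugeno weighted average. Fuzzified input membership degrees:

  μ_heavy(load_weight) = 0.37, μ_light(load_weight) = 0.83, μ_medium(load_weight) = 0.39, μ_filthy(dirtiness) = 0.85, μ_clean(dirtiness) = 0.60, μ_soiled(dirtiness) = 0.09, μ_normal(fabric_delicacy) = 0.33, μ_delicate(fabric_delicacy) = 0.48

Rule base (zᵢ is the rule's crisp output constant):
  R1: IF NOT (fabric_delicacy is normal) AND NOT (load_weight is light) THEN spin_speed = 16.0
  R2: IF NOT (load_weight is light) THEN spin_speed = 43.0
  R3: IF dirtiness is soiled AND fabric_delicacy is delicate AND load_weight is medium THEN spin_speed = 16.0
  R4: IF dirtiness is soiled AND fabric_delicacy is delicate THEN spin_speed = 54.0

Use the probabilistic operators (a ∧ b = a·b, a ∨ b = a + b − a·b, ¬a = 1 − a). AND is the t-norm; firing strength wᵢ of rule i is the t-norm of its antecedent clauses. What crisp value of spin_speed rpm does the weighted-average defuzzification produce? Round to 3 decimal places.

34.118

R1 (z=16.0): ¬normal=1−0.33=0.67, ¬light=1−0.83=0.17; AND[a·b] → w = 0.1139
R2 (z=43.0): ¬light=1−0.83=0.17 → w = 0.1700
R3 (z=16.0): soiled=0.09, delicate=0.48, medium=0.39; AND[a·b] → w = 0.0168
R4 (z=54.0): soiled=0.09, delicate=0.48; AND[a·b] → w = 0.0432
Weighted average = (0.1139·16.0 + 0.1700·43.0 + 0.0168·16.0 + 0.0432·54.0) / (0.1139 + 0.1700 + 0.0168 + 0.0432)
  = 11.7348 / 0.3439 = 34.118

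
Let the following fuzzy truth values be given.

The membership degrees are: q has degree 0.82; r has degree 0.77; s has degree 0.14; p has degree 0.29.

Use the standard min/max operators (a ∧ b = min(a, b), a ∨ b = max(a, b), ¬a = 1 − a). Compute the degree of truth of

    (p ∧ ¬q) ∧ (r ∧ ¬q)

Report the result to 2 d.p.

¬q = 1 − 0.82 = 0.18
p ∧ ¬q = min(a, b) on (0.29, 0.18) = 0.18
¬q = 1 − 0.82 = 0.18
r ∧ ¬q = min(a, b) on (0.77, 0.18) = 0.18
(p ∧ ¬q) ∧ (r ∧ ¬q) = min(a, b) on (0.18, 0.18) = 0.18

0.18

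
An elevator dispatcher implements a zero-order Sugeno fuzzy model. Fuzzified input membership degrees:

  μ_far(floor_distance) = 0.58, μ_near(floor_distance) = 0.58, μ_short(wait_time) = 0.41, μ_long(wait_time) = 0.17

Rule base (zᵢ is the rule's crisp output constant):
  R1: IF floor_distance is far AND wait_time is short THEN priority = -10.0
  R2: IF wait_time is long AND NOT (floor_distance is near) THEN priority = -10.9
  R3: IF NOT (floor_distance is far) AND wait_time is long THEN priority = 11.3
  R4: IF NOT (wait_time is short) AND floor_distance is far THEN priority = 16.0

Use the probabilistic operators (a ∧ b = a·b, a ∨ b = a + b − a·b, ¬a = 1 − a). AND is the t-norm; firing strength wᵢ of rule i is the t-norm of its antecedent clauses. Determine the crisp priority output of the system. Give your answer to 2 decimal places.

R1 (z=-10.0): far=0.58, short=0.41; AND[a·b] → w = 0.2378
R2 (z=-10.9): long=0.17, ¬near=1−0.58=0.42; AND[a·b] → w = 0.0714
R3 (z=11.3): ¬far=1−0.58=0.42, long=0.17; AND[a·b] → w = 0.0714
R4 (z=16.0): ¬short=1−0.41=0.59, far=0.58; AND[a·b] → w = 0.3422
Weighted average = (0.2378·-10.0 + 0.0714·-10.9 + 0.0714·11.3 + 0.3422·16.0) / (0.2378 + 0.0714 + 0.0714 + 0.3422)
  = 3.1258 / 0.7228 = 4.32

4.32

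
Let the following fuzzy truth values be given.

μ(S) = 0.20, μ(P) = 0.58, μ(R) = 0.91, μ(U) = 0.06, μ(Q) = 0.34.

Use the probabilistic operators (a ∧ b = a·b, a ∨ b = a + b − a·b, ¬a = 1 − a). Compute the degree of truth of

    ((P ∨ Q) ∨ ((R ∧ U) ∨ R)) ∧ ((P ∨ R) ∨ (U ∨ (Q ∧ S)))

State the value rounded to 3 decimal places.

P ∨ Q = a + b − a·b on (0.5800, 0.3400) = 0.7228
R ∧ U = a·b on (0.9100, 0.0600) = 0.0546
(R ∧ U) ∨ R = a + b − a·b on (0.0546, 0.9100) = 0.9149
(P ∨ Q) ∨ ((R ∧ U) ∨ R) = a + b − a·b on (0.7228, 0.9149) = 0.9764
P ∨ R = a + b − a·b on (0.5800, 0.9100) = 0.9622
Q ∧ S = a·b on (0.3400, 0.2000) = 0.0680
U ∨ (Q ∧ S) = a + b − a·b on (0.0600, 0.0680) = 0.1239
(P ∨ R) ∨ (U ∨ (Q ∧ S)) = a + b − a·b on (0.9622, 0.1239) = 0.9669
((P ∨ Q) ∨ ((R ∧ U) ∨ R)) ∧ ((P ∨ R) ∨ (U ∨ (Q ∧ S))) = a·b on (0.9764, 0.9669) = 0.9441

0.944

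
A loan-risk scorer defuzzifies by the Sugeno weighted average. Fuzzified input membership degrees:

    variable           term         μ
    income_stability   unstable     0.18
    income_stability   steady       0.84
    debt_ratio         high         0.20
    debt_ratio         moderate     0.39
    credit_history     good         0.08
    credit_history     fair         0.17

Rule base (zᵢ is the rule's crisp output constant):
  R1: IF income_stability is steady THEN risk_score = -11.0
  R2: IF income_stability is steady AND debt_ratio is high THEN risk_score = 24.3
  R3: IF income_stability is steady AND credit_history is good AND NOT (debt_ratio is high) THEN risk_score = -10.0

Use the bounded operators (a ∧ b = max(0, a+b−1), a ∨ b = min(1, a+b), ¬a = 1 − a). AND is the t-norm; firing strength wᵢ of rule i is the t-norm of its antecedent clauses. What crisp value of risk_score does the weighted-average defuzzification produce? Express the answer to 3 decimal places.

-9.395

R1 (z=-11.0): steady=0.84 → w = 0.84
R2 (z=24.3): steady=0.84, high=0.20; AND[max(0, a+b−1)] → w = 0.04
R3 (z=-10.0): steady=0.84, good=0.08, ¬high=1−0.20=0.80; AND[max(0, a+b−1)] → w = 0.00
Weighted average = (0.84·-11.0 + 0.04·24.3 + 0.00·-10.0) / (0.84 + 0.04 + 0.00)
  = -8.2680 / 0.8800 = -9.395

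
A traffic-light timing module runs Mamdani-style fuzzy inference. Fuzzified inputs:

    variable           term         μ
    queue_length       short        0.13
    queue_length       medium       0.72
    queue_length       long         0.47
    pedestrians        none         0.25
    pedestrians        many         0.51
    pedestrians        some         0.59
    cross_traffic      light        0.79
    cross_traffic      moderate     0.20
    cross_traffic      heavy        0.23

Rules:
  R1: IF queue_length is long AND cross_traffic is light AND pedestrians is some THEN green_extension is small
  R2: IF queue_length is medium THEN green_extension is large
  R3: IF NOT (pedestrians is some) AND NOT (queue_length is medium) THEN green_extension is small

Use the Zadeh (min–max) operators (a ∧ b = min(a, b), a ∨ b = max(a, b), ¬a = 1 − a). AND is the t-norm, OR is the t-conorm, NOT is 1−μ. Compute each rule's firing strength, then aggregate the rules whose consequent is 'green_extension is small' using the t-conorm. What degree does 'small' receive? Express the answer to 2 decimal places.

R1: long=0.47, light=0.79, some=0.59; AND[min(a, b)] → w = 0.47
R2: medium=0.72 → w = 0.72
R3: ¬some=1−0.59=0.41, ¬medium=1−0.72=0.28; AND[min(a, b)] → w = 0.28
Rules with consequent 'small': {R1, R3} → strengths 0.47, 0.28
Aggregate via t-conorm [max(a, b)]: 0.47

0.47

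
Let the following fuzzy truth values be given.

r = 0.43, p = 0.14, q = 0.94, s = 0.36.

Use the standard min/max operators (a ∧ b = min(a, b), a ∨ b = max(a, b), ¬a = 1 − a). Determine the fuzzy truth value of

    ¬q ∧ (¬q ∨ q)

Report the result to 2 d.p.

0.06

¬q = 1 − 0.94 = 0.06
¬q = 1 − 0.94 = 0.06
¬q ∨ q = max(a, b) on (0.06, 0.94) = 0.94
¬q ∧ (¬q ∨ q) = min(a, b) on (0.06, 0.94) = 0.06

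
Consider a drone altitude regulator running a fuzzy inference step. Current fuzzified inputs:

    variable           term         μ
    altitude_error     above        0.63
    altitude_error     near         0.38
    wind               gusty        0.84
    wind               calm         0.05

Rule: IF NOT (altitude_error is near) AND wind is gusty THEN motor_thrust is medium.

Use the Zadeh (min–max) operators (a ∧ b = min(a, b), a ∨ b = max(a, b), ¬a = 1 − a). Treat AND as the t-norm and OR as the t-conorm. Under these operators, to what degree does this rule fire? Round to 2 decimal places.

firing strength: ¬near=1−0.38=0.62, gusty=0.84; AND[min(a, b)] → w = 0.62

0.62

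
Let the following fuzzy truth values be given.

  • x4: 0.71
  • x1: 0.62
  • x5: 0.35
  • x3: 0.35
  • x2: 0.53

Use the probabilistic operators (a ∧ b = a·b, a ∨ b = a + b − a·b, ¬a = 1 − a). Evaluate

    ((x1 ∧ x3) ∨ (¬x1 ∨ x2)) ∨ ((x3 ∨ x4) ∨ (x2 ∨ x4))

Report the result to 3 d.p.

0.994

x1 ∧ x3 = a·b on (0.6200, 0.3500) = 0.2170
¬x1 = 1 − 0.6200 = 0.3800
¬x1 ∨ x2 = a + b − a·b on (0.3800, 0.5300) = 0.7086
(x1 ∧ x3) ∨ (¬x1 ∨ x2) = a + b − a·b on (0.2170, 0.7086) = 0.7718
x3 ∨ x4 = a + b − a·b on (0.3500, 0.7100) = 0.8115
x2 ∨ x4 = a + b − a·b on (0.5300, 0.7100) = 0.8637
(x3 ∨ x4) ∨ (x2 ∨ x4) = a + b − a·b on (0.8115, 0.8637) = 0.9743
((x1 ∧ x3) ∨ (¬x1 ∨ x2)) ∨ ((x3 ∨ x4) ∨ (x2 ∨ x4)) = a + b − a·b on (0.7718, 0.9743) = 0.9941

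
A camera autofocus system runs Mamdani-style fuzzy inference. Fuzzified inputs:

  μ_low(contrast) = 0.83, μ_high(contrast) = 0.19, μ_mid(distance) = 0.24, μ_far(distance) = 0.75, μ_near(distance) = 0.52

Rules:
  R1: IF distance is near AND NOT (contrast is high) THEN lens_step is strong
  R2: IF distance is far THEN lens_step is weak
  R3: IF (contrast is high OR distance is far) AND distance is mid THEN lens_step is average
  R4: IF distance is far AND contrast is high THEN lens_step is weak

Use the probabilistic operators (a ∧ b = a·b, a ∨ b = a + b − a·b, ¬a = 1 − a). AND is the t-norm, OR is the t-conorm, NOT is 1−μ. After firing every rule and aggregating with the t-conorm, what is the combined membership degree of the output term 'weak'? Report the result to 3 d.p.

R1: near=0.52, ¬high=1−0.19=0.81; AND[a·b] → w = 0.4212
R2: far=0.75 → w = 0.7500
R3: (high=0.19 OR far=0.75) = 0.7975; AND[a·b] with mid=0.24 → w = 0.1914
R4: far=0.75, high=0.19; AND[a·b] → w = 0.1425
Rules with consequent 'weak': {R2, R4} → strengths 0.7500, 0.1425
Aggregate via t-conorm [a + b − a·b]: 0.7856

0.786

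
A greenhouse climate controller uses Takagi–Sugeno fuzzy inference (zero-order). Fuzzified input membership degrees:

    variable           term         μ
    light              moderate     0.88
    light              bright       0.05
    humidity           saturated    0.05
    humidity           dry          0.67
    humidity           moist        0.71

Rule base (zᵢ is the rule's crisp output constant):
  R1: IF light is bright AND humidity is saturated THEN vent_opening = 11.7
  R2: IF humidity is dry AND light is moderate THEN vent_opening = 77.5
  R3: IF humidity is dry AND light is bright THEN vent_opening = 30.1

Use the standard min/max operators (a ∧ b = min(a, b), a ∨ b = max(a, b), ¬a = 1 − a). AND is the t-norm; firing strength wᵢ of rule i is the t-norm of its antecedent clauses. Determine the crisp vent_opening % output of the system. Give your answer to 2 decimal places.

70.15

R1 (z=11.7): bright=0.05, saturated=0.05; AND[min(a, b)] → w = 0.05
R2 (z=77.5): dry=0.67, moderate=0.88; AND[min(a, b)] → w = 0.67
R3 (z=30.1): dry=0.67, bright=0.05; AND[min(a, b)] → w = 0.05
Weighted average = (0.05·11.7 + 0.67·77.5 + 0.05·30.1) / (0.05 + 0.67 + 0.05)
  = 54.0150 / 0.7700 = 70.15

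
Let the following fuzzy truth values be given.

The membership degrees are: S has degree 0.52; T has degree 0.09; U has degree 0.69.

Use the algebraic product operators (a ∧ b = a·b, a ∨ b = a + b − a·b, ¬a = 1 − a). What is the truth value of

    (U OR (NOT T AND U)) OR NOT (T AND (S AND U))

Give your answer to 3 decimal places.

0.996

NOT T = 1 − 0.0900 = 0.9100
NOT T AND U = a·b on (0.9100, 0.6900) = 0.6279
U OR (NOT T AND U) = a + b − a·b on (0.6900, 0.6279) = 0.8846
S AND U = a·b on (0.5200, 0.6900) = 0.3588
T AND (S AND U) = a·b on (0.0900, 0.3588) = 0.0323
NOT (T AND (S AND U)) = 1 − 0.0323 = 0.9677
(U OR (NOT T AND U)) OR NOT (T AND (S AND U)) = a + b − a·b on (0.8846, 0.9677) = 0.9963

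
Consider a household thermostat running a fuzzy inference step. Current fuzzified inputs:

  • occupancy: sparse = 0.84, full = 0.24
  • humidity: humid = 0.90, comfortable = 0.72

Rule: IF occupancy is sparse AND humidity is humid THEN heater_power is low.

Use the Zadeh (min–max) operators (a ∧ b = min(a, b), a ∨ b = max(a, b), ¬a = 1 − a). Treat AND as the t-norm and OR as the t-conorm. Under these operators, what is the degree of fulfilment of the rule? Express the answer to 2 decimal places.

0.84

firing strength: sparse=0.84, humid=0.90; AND[min(a, b)] → w = 0.84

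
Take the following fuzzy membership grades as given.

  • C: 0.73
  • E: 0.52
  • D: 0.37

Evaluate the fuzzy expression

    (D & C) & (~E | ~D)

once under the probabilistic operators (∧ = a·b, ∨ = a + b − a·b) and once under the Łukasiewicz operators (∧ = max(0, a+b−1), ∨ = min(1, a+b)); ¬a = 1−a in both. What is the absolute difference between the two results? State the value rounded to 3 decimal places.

Under probabilistic:
  D & C = a·b on (0.3700, 0.7300) = 0.2701
  ~E = 1 − 0.5200 = 0.4800
  ~D = 1 − 0.3700 = 0.6300
  ~E | ~D = a + b − a·b on (0.4800, 0.6300) = 0.8076
  (D & C) & (~E | ~D) = a·b on (0.2701, 0.8076) = 0.2181
  → value = 0.2181
Under Łukasiewicz:
  D & C = max(0, a+b−1) on (0.37, 0.73) = 0.10
  ~E = 1 − 0.52 = 0.48
  ~D = 1 − 0.37 = 0.63
  ~E | ~D = min(1, a+b) on (0.48, 0.63) = 1.00
  (D & C) & (~E | ~D) = max(0, a+b−1) on (0.10, 1.00) = 0.10
  → value = 0.1000
|0.2181 − 0.1000| = 0.118

0.118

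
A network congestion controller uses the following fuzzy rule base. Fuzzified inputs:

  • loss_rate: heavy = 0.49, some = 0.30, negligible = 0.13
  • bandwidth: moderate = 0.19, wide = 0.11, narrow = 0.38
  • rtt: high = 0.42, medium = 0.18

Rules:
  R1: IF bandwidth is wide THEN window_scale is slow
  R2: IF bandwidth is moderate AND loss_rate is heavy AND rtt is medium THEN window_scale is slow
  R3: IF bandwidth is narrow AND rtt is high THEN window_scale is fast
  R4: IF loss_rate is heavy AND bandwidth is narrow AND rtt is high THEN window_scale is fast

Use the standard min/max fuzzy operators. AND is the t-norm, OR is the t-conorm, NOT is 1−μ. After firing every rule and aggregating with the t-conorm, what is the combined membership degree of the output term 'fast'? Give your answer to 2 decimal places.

0.38

R1: wide=0.11 → w = 0.11
R2: moderate=0.19, heavy=0.49, medium=0.18; AND[min(a, b)] → w = 0.18
R3: narrow=0.38, high=0.42; AND[min(a, b)] → w = 0.38
R4: heavy=0.49, narrow=0.38, high=0.42; AND[min(a, b)] → w = 0.38
Rules with consequent 'fast': {R3, R4} → strengths 0.38, 0.38
Aggregate via t-conorm [max(a, b)]: 0.38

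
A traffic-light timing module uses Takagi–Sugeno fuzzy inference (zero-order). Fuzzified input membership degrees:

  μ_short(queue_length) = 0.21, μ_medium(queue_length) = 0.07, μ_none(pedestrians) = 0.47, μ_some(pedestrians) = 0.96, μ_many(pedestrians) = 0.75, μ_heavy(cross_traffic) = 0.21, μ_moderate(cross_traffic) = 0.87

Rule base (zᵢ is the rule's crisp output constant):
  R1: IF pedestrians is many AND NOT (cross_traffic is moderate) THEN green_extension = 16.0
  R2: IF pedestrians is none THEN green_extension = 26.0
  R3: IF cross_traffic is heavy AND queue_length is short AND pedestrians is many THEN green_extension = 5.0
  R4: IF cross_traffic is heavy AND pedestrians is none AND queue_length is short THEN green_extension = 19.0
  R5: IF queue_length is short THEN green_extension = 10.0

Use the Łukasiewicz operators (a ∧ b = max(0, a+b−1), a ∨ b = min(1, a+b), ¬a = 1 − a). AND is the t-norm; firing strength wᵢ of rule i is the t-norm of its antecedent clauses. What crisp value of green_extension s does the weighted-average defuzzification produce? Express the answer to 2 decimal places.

R1 (z=16.0): many=0.75, ¬moderate=1−0.87=0.13; AND[max(0, a+b−1)] → w = 0.00
R2 (z=26.0): none=0.47 → w = 0.47
R3 (z=5.0): heavy=0.21, short=0.21, many=0.75; AND[max(0, a+b−1)] → w = 0.00
R4 (z=19.0): heavy=0.21, none=0.47, short=0.21; AND[max(0, a+b−1)] → w = 0.00
R5 (z=10.0): short=0.21 → w = 0.21
Weighted average = (0.00·16.0 + 0.47·26.0 + 0.00·5.0 + 0.00·19.0 + 0.21·10.0) / (0.00 + 0.47 + 0.00 + 0.00 + 0.21)
  = 14.3200 / 0.6800 = 21.06

21.06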